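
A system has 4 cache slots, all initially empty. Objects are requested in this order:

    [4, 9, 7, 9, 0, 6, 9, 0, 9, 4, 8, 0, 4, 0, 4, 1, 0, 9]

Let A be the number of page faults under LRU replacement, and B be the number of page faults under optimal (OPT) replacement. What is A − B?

2

Under LRU: F F F . F F . . . F F . . . . F . F → 9 faults.
Under OPT: F F F . F F . . . . F . . . . F . . → 7 faults.
A − B = 9 − 7 = 2.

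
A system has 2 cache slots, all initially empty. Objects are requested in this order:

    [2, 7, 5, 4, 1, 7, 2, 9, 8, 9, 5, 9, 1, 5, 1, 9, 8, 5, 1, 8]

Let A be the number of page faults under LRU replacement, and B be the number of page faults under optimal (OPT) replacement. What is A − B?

4

Under LRU: F F F F F F F F F . F . F F . F F F F F → 17 faults.
Under OPT: F F F F F . F F F . F . F . . F F . F . → 13 faults.
A − B = 17 − 13 = 4.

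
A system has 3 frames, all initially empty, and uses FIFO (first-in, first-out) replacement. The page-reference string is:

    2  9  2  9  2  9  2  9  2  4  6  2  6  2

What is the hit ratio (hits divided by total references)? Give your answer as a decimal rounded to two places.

2 -> fault, frames {2}
9 -> fault, frames {2,9}
2 -> hit
9 -> hit
2 -> hit
9 -> hit
2 -> hit
9 -> hit
2 -> hit
4 -> fault, frames {2,9,4}
6 -> fault, evict 2, frames {9,4,6}
2 -> fault, evict 9, frames {4,6,2}
6 -> hit
2 -> hit
Hits: 9 of 14 references → 9/14 = 0.6429.

0.64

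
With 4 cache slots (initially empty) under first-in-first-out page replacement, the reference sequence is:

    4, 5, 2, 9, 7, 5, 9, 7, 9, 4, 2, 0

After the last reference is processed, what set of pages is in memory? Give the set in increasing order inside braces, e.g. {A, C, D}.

{0, 4, 7, 9}

4 -> miss, frames (4)
5 -> miss, frames (4 5)
2 -> miss, frames (4 5 2)
9 -> miss, frames (4 5 2 9)
7 -> miss, evict 4, frames (5 2 9 7)
5 -> hit
9 -> hit
7 -> hit
9 -> hit
4 -> miss, evict 5, frames (2 9 7 4)
2 -> hit
0 -> miss, evict 2, frames (9 7 4 0)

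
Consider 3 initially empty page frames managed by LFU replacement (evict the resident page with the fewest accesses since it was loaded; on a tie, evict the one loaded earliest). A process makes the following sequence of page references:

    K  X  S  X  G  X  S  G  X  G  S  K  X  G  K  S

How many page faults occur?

K -> miss, frames (K)
X -> miss, frames (K X)
S -> miss, frames (K X S)
X -> hit
G -> miss, evict K, frames (X S G)
X -> hit
S -> hit
G -> hit
X -> hit
G -> hit
S -> hit
K -> miss, evict S, frames (X G K)
X -> hit
G -> hit
K -> hit
S -> miss, evict K, frames (X G S)
Page faults: 6.

6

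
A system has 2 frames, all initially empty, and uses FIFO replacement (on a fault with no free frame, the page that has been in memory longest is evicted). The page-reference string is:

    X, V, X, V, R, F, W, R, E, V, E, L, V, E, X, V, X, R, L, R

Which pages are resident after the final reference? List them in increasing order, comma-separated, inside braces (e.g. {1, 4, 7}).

{L, R}

X → miss, frames [X]
V → miss, frames [X, V]
X → hit
V → hit
R → miss, evict X, frames [V, R]
F → miss, evict V, frames [R, F]
W → miss, evict R, frames [F, W]
R → miss, evict F, frames [W, R]
E → miss, evict W, frames [R, E]
V → miss, evict R, frames [E, V]
E → hit
L → miss, evict E, frames [V, L]
V → hit
E → miss, evict V, frames [L, E]
X → miss, evict L, frames [E, X]
V → miss, evict E, frames [X, V]
X → hit
R → miss, evict X, frames [V, R]
L → miss, evict V, frames [R, L]
R → hit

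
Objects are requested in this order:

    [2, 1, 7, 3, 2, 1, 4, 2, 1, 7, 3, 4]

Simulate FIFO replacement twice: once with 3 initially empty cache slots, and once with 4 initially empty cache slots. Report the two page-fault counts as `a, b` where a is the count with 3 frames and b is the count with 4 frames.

3 frames: F F F F F F F . . F F . → 9 faults.
4 frames: F F F F . . F F F F F F → 10 faults.
10 > 9: adding a frame increased faults — Belady's anomaly.

9, 10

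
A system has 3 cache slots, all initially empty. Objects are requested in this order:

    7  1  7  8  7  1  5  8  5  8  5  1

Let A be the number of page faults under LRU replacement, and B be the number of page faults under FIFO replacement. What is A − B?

1

Under LRU: F F . F . . F F . . . . → 5 faults.
Under FIFO: F F . F . . F . . . . . → 4 faults.
A − B = 5 − 4 = 1.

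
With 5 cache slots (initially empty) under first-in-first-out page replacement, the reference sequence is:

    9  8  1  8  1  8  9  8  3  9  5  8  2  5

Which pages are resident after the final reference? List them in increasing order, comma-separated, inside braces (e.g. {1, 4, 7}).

9 -> miss, frames {9}
8 -> miss, frames {9,8}
1 -> miss, frames {9,8,1}
8 -> hit
1 -> hit
8 -> hit
9 -> hit
8 -> hit
3 -> miss, frames {9,8,1,3}
9 -> hit
5 -> miss, frames {9,8,1,3,5}
8 -> hit
2 -> miss, evict 9, frames {8,1,3,5,2}
5 -> hit

{1, 2, 3, 5, 8}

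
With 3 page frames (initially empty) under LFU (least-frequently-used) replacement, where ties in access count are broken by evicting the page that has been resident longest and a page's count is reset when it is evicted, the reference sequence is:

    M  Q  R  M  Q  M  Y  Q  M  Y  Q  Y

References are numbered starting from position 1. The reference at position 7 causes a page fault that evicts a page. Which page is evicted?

R

pos 1: M: fault, frames {M}
pos 2: Q: fault, frames {M,Q}
pos 3: R: fault, frames {M,Q,R}
pos 4: M: hit
pos 5: Q: hit
pos 6: M: hit
pos 7: Y: fault, evict R, frames {M,Q,Y}
At position 7, page R is evicted.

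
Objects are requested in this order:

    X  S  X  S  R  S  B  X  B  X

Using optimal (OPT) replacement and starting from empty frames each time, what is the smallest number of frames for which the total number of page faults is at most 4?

3

f=1: 10 faults
f=2: 5 faults
f=3: 4 faults
f=4: 4 faults
Smallest f with faults ≤ 4 is 3.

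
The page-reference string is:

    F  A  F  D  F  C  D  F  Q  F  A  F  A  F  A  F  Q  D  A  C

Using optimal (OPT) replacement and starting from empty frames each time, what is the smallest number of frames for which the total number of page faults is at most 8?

3

f=1: 20 faults
f=2: 10 faults
f=3: 8 faults
f=4: 6 faults
f=5: 5 faults
Smallest f with faults ≤ 8 is 3.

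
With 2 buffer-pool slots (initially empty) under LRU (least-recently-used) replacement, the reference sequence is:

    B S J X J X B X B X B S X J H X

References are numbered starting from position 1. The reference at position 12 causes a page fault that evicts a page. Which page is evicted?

X

pos 1: B: fault, frames {B}
pos 2: S: fault, frames {B,S}
pos 3: J: fault, evict B, frames {S,J}
pos 4: X: fault, evict S, frames {J,X}
pos 5: J: hit
pos 6: X: hit
pos 7: B: fault, evict J, frames {X,B}
pos 8: X: hit
pos 9: B: hit
pos 10: X: hit
pos 11: B: hit
pos 12: S: fault, evict X, frames {B,S}
At position 12, page X is evicted.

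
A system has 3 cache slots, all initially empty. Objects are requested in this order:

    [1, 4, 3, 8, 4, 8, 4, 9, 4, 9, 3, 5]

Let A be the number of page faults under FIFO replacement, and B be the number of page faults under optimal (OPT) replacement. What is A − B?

Under FIFO: F F F F . . . F F . F F → 8 faults.
Under OPT: F F F F . . . F . . . F → 6 faults.
A − B = 8 − 6 = 2.

2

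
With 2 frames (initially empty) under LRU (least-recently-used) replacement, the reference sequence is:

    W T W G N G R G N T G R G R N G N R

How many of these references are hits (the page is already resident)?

W: fault, frames {W}
T: fault, frames {W,T}
W: hit
G: fault, evict T, frames {W,G}
N: fault, evict W, frames {G,N}
G: hit
R: fault, evict N, frames {G,R}
G: hit
N: fault, evict R, frames {G,N}
T: fault, evict G, frames {N,T}
G: fault, evict N, frames {T,G}
R: fault, evict T, frames {G,R}
G: hit
R: hit
N: fault, evict G, frames {R,N}
G: fault, evict R, frames {N,G}
N: hit
R: fault, evict G, frames {N,R}
Hits: 6.

6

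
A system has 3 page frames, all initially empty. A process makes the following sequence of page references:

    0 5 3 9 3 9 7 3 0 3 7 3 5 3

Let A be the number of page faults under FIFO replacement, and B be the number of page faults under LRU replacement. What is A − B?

Under FIFO: F F F F . . F . F F . . F . → 8 faults.
Under LRU: F F F F . . F . F . . . F . → 7 faults.
A − B = 8 − 7 = 1.

1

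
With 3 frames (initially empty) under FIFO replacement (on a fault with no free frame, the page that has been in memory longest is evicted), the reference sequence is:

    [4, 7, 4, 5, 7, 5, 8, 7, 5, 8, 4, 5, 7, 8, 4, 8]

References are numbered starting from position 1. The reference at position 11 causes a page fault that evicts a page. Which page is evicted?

7

pos 1: 4 -> miss, frames (4)
pos 2: 7 -> miss, frames (4 7)
pos 3: 4 -> hit
pos 4: 5 -> miss, frames (4 7 5)
pos 5: 7 -> hit
pos 6: 5 -> hit
pos 7: 8 -> miss, evict 4, frames (7 5 8)
pos 8: 7 -> hit
pos 9: 5 -> hit
pos 10: 8 -> hit
pos 11: 4 -> miss, evict 7, frames (5 8 4)
At position 11, page 7 is evicted.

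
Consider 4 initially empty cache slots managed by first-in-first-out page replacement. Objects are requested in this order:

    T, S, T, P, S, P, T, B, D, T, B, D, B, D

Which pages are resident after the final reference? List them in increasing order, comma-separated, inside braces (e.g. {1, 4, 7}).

{B, D, P, T}

T -> miss, frames [T]
S -> miss, frames [T, S]
T -> hit
P -> miss, frames [T, S, P]
S -> hit
P -> hit
T -> hit
B -> miss, frames [T, S, P, B]
D -> miss, evict T, frames [S, P, B, D]
T -> miss, evict S, frames [P, B, D, T]
B -> hit
D -> hit
B -> hit
D -> hit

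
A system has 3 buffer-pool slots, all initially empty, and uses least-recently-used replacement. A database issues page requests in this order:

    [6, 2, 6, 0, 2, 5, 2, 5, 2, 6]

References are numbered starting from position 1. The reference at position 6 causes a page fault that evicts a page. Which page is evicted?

pos 1: 6 → miss, frames (6)
pos 2: 2 → miss, frames (6 2)
pos 3: 6 → hit
pos 4: 0 → miss, frames (2 6 0)
pos 5: 2 → hit
pos 6: 5 → miss, evict 6, frames (0 2 5)
At position 6, page 6 is evicted.

6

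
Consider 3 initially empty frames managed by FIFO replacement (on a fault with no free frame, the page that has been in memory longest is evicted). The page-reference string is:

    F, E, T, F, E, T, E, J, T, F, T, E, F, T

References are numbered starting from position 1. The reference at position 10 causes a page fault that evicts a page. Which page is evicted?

pos 1: F → miss, frames (F)
pos 2: E → miss, frames (F E)
pos 3: T → miss, frames (F E T)
pos 4: F → hit
pos 5: E → hit
pos 6: T → hit
pos 7: E → hit
pos 8: J → miss, evict F, frames (E T J)
pos 9: T → hit
pos 10: F → miss, evict E, frames (T J F)
At position 10, page E is evicted.

E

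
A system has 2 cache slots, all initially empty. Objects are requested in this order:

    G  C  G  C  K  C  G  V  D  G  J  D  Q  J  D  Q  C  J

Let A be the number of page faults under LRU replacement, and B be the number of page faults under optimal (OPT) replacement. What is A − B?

4

Under LRU: F F . . F . F F F F F F F F F F F F → 15 faults.
Under OPT: F F . . F . F F F . F . F . F . F F → 11 faults.
A − B = 15 − 11 = 4.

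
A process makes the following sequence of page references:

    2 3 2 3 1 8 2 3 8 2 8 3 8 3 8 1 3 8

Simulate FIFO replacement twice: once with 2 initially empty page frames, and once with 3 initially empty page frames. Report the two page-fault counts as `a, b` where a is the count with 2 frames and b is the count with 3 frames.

13, 8

2 frames: F F . . F F F F F F . F F . . F F F → 13 faults.
3 frames: F F . . F F F F . . . . . . . F . F → 8 faults.
8 < 13: adding a frame reduced faults, as is typical.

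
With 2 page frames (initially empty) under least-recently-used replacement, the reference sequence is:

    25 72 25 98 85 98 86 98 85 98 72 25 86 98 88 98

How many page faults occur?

25 → miss, frames (25)
72 → miss, frames (25 72)
25 → hit
98 → miss, evict 72, frames (25 98)
85 → miss, evict 25, frames (98 85)
98 → hit
86 → miss, evict 85, frames (98 86)
98 → hit
85 → miss, evict 86, frames (98 85)
98 → hit
72 → miss, evict 85, frames (98 72)
25 → miss, evict 98, frames (72 25)
86 → miss, evict 72, frames (25 86)
98 → miss, evict 25, frames (86 98)
88 → miss, evict 86, frames (98 88)
98 → hit
Page faults: 11.

11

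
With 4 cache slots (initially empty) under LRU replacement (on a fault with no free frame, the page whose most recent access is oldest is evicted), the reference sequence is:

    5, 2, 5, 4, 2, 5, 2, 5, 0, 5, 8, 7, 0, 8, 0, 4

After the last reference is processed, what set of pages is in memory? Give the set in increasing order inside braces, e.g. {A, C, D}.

5 -> fault, frames (5)
2 -> fault, frames (5 2)
5 -> hit
4 -> fault, frames (2 5 4)
2 -> hit
5 -> hit
2 -> hit
5 -> hit
0 -> fault, frames (4 2 5 0)
5 -> hit
8 -> fault, evict 4, frames (2 0 5 8)
7 -> fault, evict 2, frames (0 5 8 7)
0 -> hit
8 -> hit
0 -> hit
4 -> fault, evict 5, frames (7 8 0 4)

{0, 4, 7, 8}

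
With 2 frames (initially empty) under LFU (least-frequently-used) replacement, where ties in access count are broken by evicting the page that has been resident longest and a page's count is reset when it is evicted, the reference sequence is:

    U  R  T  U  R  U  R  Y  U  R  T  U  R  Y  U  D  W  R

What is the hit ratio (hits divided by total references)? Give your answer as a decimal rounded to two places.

0.28

U: fault, frames [U]
R: fault, frames [U, R]
T: fault, evict U, frames [R, T]
U: fault, evict R, frames [T, U]
R: fault, evict T, frames [U, R]
U: hit
R: hit
Y: fault, evict U, frames [R, Y]
U: fault, evict Y, frames [R, U]
R: hit
T: fault, evict U, frames [R, T]
U: fault, evict T, frames [R, U]
R: hit
Y: fault, evict U, frames [R, Y]
U: fault, evict Y, frames [R, U]
D: fault, evict U, frames [R, D]
W: fault, evict D, frames [R, W]
R: hit
Hits: 5 of 18 references → 5/18 = 0.2778.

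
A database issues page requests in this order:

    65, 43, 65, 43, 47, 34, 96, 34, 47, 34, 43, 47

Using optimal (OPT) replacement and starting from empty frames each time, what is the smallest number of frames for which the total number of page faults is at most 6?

3

f=1: 12 faults
f=2: 7 faults
f=3: 6 faults
f=4: 5 faults
f=5: 5 faults
Smallest f with faults ≤ 6 is 3.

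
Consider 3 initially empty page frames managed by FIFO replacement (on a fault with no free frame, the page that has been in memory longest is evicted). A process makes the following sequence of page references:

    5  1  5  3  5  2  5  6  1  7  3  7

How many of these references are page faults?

5 → miss, frames {5}
1 → miss, frames {5,1}
5 → hit
3 → miss, frames {5,1,3}
5 → hit
2 → miss, evict 5, frames {1,3,2}
5 → miss, evict 1, frames {3,2,5}
6 → miss, evict 3, frames {2,5,6}
1 → miss, evict 2, frames {5,6,1}
7 → miss, evict 5, frames {6,1,7}
3 → miss, evict 6, frames {1,7,3}
7 → hit
Page faults: 9.

9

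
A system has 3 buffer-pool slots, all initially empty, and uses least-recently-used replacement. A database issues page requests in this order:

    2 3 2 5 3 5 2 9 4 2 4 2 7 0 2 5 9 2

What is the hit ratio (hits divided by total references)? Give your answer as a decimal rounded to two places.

2 -> miss, frames {2}
3 -> miss, frames {2,3}
2 -> hit
5 -> miss, frames {3,2,5}
3 -> hit
5 -> hit
2 -> hit
9 -> miss, evict 3, frames {5,2,9}
4 -> miss, evict 5, frames {2,9,4}
2 -> hit
4 -> hit
2 -> hit
7 -> miss, evict 9, frames {4,2,7}
0 -> miss, evict 4, frames {2,7,0}
2 -> hit
5 -> miss, evict 7, frames {0,2,5}
9 -> miss, evict 0, frames {2,5,9}
2 -> hit
Hits: 9 of 18 references → 9/18 = 0.5000.

0.50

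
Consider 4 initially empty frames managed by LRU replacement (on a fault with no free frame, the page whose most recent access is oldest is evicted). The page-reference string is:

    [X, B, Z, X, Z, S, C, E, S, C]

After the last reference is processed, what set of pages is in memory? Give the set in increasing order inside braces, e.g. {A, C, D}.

X: fault, frames [X]
B: fault, frames [X, B]
Z: fault, frames [X, B, Z]
X: hit
Z: hit
S: fault, frames [B, X, Z, S]
C: fault, evict B, frames [X, Z, S, C]
E: fault, evict X, frames [Z, S, C, E]
S: hit
C: hit

{C, E, S, Z}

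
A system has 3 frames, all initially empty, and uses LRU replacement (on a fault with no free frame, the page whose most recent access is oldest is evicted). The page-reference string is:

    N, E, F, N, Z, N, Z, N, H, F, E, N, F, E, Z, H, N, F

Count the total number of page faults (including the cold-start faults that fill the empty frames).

12

N: fault, frames [N]
E: fault, frames [N, E]
F: fault, frames [N, E, F]
N: hit
Z: fault, evict E, frames [F, N, Z]
N: hit
Z: hit
N: hit
H: fault, evict F, frames [Z, N, H]
F: fault, evict Z, frames [N, H, F]
E: fault, evict N, frames [H, F, E]
N: fault, evict H, frames [F, E, N]
F: hit
E: hit
Z: fault, evict N, frames [F, E, Z]
H: fault, evict F, frames [E, Z, H]
N: fault, evict E, frames [Z, H, N]
F: fault, evict Z, frames [H, N, F]
Page faults: 12.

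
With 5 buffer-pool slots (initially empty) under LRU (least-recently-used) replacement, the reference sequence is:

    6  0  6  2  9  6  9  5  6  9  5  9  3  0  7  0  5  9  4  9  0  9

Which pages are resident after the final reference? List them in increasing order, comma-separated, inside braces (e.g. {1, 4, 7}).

6: fault, frames (6)
0: fault, frames (6 0)
6: hit
2: fault, frames (0 6 2)
9: fault, frames (0 6 2 9)
6: hit
9: hit
5: fault, frames (0 2 6 9 5)
6: hit
9: hit
5: hit
9: hit
3: fault, evict 0, frames (2 6 5 9 3)
0: fault, evict 2, frames (6 5 9 3 0)
7: fault, evict 6, frames (5 9 3 0 7)
0: hit
5: hit
9: hit
4: fault, evict 3, frames (7 0 5 9 4)
9: hit
0: hit
9: hit

{0, 4, 5, 7, 9}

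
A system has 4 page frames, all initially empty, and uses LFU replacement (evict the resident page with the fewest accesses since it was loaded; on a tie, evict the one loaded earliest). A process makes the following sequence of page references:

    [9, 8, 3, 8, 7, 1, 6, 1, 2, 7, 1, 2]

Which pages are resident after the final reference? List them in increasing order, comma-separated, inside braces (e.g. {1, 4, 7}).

{1, 2, 7, 8}

9 -> fault, frames (9)
8 -> fault, frames (9 8)
3 -> fault, frames (9 8 3)
8 -> hit
7 -> fault, frames (9 8 3 7)
1 -> fault, evict 9, frames (8 3 7 1)
6 -> fault, evict 3, frames (8 7 1 6)
1 -> hit
2 -> fault, evict 7, frames (8 1 6 2)
7 -> fault, evict 6, frames (8 1 2 7)
1 -> hit
2 -> hit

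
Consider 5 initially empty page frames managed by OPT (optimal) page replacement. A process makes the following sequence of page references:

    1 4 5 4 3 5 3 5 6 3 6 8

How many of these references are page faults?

1 -> miss, frames (1)
4 -> miss, frames (1 4)
5 -> miss, frames (1 4 5)
4 -> hit
3 -> miss, frames (1 4 5 3)
5 -> hit
3 -> hit
5 -> hit
6 -> miss, frames (1 4 5 3 6)
3 -> hit
6 -> hit
8 -> miss, evict 6, frames (1 4 5 3 8)
Page faults: 6.

6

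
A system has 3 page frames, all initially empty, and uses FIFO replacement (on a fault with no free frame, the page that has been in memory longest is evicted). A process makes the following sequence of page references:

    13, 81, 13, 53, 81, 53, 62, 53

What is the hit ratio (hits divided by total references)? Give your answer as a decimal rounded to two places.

13: fault, frames [13]
81: fault, frames [13, 81]
13: hit
53: fault, frames [13, 81, 53]
81: hit
53: hit
62: fault, evict 13, frames [81, 53, 62]
53: hit
Hits: 4 of 8 references → 4/8 = 0.5000.

0.50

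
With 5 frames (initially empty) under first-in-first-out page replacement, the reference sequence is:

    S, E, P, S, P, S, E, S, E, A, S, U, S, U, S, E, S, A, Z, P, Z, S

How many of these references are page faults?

S → fault, frames (S)
E → fault, frames (S E)
P → fault, frames (S E P)
S → hit
P → hit
S → hit
E → hit
S → hit
E → hit
A → fault, frames (S E P A)
S → hit
U → fault, frames (S E P A U)
S → hit
U → hit
S → hit
E → hit
S → hit
A → hit
Z → fault, evict S, frames (E P A U Z)
P → hit
Z → hit
S → fault, evict E, frames (P A U Z S)
Page faults: 7.

7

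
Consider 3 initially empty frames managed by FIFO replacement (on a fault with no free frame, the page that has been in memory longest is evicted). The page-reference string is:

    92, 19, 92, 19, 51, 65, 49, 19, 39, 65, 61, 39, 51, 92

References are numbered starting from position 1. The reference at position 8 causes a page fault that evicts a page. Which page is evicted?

pos 1: 92: fault, frames {92}
pos 2: 19: fault, frames {92,19}
pos 3: 92: hit
pos 4: 19: hit
pos 5: 51: fault, frames {92,19,51}
pos 6: 65: fault, evict 92, frames {19,51,65}
pos 7: 49: fault, evict 19, frames {51,65,49}
pos 8: 19: fault, evict 51, frames {65,49,19}
At position 8, page 51 is evicted.

51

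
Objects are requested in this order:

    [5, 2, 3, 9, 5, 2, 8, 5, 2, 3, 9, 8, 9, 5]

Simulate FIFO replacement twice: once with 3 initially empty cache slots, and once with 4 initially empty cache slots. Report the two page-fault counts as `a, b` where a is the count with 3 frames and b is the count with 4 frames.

10, 11

3 frames: F F F F F F F . . F F . . F → 10 faults.
4 frames: F F F F . . F F F F F F . F → 11 faults.
11 > 10: adding a frame increased faults — Belady's anomaly.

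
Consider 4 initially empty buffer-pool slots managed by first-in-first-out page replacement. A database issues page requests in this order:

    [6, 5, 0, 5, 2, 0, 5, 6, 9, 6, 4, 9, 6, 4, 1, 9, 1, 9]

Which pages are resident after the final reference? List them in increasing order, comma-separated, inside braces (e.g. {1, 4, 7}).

6 -> fault, frames (6)
5 -> fault, frames (6 5)
0 -> fault, frames (6 5 0)
5 -> hit
2 -> fault, frames (6 5 0 2)
0 -> hit
5 -> hit
6 -> hit
9 -> fault, evict 6, frames (5 0 2 9)
6 -> fault, evict 5, frames (0 2 9 6)
4 -> fault, evict 0, frames (2 9 6 4)
9 -> hit
6 -> hit
4 -> hit
1 -> fault, evict 2, frames (9 6 4 1)
9 -> hit
1 -> hit
9 -> hit

{1, 4, 6, 9}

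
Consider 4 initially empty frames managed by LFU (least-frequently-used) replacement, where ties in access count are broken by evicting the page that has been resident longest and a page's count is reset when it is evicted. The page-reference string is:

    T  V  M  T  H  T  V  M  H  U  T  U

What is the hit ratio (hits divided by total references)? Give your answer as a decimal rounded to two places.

T -> fault, frames [T]
V -> fault, frames [T, V]
M -> fault, frames [T, V, M]
T -> hit
H -> fault, frames [T, V, M, H]
T -> hit
V -> hit
M -> hit
H -> hit
U -> fault, evict V, frames [T, M, H, U]
T -> hit
U -> hit
Hits: 7 of 12 references → 7/12 = 0.5833.

0.58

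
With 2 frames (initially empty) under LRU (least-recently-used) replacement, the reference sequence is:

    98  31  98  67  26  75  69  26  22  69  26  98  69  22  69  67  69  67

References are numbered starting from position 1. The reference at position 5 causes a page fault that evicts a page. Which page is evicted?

pos 1: 98: miss, frames [98]
pos 2: 31: miss, frames [98, 31]
pos 3: 98: hit
pos 4: 67: miss, evict 31, frames [98, 67]
pos 5: 26: miss, evict 98, frames [67, 26]
At position 5, page 98 is evicted.

98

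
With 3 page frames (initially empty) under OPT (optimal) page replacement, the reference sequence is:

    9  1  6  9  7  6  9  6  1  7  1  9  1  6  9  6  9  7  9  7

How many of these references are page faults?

6

9 -> fault, frames (9)
1 -> fault, frames (9 1)
6 -> fault, frames (9 1 6)
9 -> hit
7 -> fault, evict 1, frames (9 6 7)
6 -> hit
9 -> hit
6 -> hit
1 -> fault, evict 6, frames (9 7 1)
7 -> hit
1 -> hit
9 -> hit
1 -> hit
6 -> fault, evict 1, frames (9 7 6)
9 -> hit
6 -> hit
9 -> hit
7 -> hit
9 -> hit
7 -> hit
Page faults: 6.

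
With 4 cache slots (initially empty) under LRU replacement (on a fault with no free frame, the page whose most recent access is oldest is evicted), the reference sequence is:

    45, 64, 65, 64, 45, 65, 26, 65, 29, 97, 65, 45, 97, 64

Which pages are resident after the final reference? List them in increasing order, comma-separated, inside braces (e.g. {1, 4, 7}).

45 → miss, frames [45]
64 → miss, frames [45, 64]
65 → miss, frames [45, 64, 65]
64 → hit
45 → hit
65 → hit
26 → miss, frames [64, 45, 65, 26]
65 → hit
29 → miss, evict 64, frames [45, 26, 65, 29]
97 → miss, evict 45, frames [26, 65, 29, 97]
65 → hit
45 → miss, evict 26, frames [29, 97, 65, 45]
97 → hit
64 → miss, evict 29, frames [65, 45, 97, 64]

{45, 64, 65, 97}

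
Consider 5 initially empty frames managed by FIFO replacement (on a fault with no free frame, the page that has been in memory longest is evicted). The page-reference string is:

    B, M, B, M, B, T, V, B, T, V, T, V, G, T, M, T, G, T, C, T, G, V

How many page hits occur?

B → miss, frames [B]
M → miss, frames [B, M]
B → hit
M → hit
B → hit
T → miss, frames [B, M, T]
V → miss, frames [B, M, T, V]
B → hit
T → hit
V → hit
T → hit
V → hit
G → miss, frames [B, M, T, V, G]
T → hit
M → hit
T → hit
G → hit
T → hit
C → miss, evict B, frames [M, T, V, G, C]
T → hit
G → hit
V → hit
Hits: 16.

16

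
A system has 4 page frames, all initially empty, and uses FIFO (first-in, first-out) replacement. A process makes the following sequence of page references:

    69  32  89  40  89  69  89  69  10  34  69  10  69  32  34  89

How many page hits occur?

69: miss, frames [69]
32: miss, frames [69, 32]
89: miss, frames [69, 32, 89]
40: miss, frames [69, 32, 89, 40]
89: hit
69: hit
89: hit
69: hit
10: miss, evict 69, frames [32, 89, 40, 10]
34: miss, evict 32, frames [89, 40, 10, 34]
69: miss, evict 89, frames [40, 10, 34, 69]
10: hit
69: hit
32: miss, evict 40, frames [10, 34, 69, 32]
34: hit
89: miss, evict 10, frames [34, 69, 32, 89]
Hits: 7.

7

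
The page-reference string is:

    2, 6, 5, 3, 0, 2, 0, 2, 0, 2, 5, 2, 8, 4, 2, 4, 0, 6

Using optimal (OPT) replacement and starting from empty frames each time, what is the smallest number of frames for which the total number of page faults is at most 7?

4

f=1: 18 faults
f=2: 10 faults
f=3: 8 faults
f=4: 7 faults
f=5: 7 faults
f=6: 7 faults
f=7: 7 faults
Smallest f with faults ≤ 7 is 4.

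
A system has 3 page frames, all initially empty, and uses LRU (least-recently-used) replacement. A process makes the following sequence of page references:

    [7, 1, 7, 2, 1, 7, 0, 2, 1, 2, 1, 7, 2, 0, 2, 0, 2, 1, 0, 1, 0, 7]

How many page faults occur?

7 -> miss, frames {7}
1 -> miss, frames {7,1}
7 -> hit
2 -> miss, frames {1,7,2}
1 -> hit
7 -> hit
0 -> miss, evict 2, frames {1,7,0}
2 -> miss, evict 1, frames {7,0,2}
1 -> miss, evict 7, frames {0,2,1}
2 -> hit
1 -> hit
7 -> miss, evict 0, frames {2,1,7}
2 -> hit
0 -> miss, evict 1, frames {7,2,0}
2 -> hit
0 -> hit
2 -> hit
1 -> miss, evict 7, frames {0,2,1}
0 -> hit
1 -> hit
0 -> hit
7 -> miss, evict 2, frames {1,0,7}
Page faults: 10.

10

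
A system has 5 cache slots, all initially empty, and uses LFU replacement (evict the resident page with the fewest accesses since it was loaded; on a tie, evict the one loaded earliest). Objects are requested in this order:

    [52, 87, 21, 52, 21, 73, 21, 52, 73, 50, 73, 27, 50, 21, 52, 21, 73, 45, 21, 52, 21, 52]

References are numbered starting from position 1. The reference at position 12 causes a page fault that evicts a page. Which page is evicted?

pos 1: 52 → miss, frames {52}
pos 2: 87 → miss, frames {52,87}
pos 3: 21 → miss, frames {52,87,21}
pos 4: 52 → hit
pos 5: 21 → hit
pos 6: 73 → miss, frames {52,87,21,73}
pos 7: 21 → hit
pos 8: 52 → hit
pos 9: 73 → hit
pos 10: 50 → miss, frames {52,87,21,73,50}
pos 11: 73 → hit
pos 12: 27 → miss, evict 87, frames {52,21,73,50,27}
At position 12, page 87 is evicted.

87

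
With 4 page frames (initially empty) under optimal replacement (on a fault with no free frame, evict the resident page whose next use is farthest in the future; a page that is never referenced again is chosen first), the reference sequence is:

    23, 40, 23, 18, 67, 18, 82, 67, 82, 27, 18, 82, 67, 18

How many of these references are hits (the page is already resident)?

8

23: fault, frames {23}
40: fault, frames {23,40}
23: hit
18: fault, frames {23,40,18}
67: fault, frames {23,40,18,67}
18: hit
82: fault, evict 40, frames {23,18,67,82}
67: hit
82: hit
27: fault, evict 23, frames {18,67,82,27}
18: hit
82: hit
67: hit
18: hit
Hits: 8.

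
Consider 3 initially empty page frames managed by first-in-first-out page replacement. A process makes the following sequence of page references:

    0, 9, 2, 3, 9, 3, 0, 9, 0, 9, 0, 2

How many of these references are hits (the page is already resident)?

5

0 → fault, frames {0}
9 → fault, frames {0,9}
2 → fault, frames {0,9,2}
3 → fault, evict 0, frames {9,2,3}
9 → hit
3 → hit
0 → fault, evict 9, frames {2,3,0}
9 → fault, evict 2, frames {3,0,9}
0 → hit
9 → hit
0 → hit
2 → fault, evict 3, frames {0,9,2}
Hits: 5.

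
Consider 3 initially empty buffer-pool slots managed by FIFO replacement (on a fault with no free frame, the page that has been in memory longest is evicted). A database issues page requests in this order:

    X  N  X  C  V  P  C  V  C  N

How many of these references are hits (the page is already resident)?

4

X -> fault, frames [X]
N -> fault, frames [X, N]
X -> hit
C -> fault, frames [X, N, C]
V -> fault, evict X, frames [N, C, V]
P -> fault, evict N, frames [C, V, P]
C -> hit
V -> hit
C -> hit
N -> fault, evict C, frames [V, P, N]
Hits: 4.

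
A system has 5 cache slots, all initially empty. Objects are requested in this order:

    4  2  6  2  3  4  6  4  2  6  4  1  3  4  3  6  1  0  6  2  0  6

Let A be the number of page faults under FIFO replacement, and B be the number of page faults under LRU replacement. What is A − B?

-1

Under FIFO: F F F . F . . . . . . F . . . . . F . . . . → 6 faults.
Under LRU: F F F . F . . . . . . F . . . . . F . F . . → 7 faults.
A − B = 6 − 7 = -1.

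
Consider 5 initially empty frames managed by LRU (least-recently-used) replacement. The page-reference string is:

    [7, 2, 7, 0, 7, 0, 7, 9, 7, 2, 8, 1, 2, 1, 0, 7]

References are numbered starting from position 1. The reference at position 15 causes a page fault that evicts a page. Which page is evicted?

9

pos 1: 7: fault, frames {7}
pos 2: 2: fault, frames {7,2}
pos 3: 7: hit
pos 4: 0: fault, frames {2,7,0}
pos 5: 7: hit
pos 6: 0: hit
pos 7: 7: hit
pos 8: 9: fault, frames {2,0,7,9}
pos 9: 7: hit
pos 10: 2: hit
pos 11: 8: fault, frames {0,9,7,2,8}
pos 12: 1: fault, evict 0, frames {9,7,2,8,1}
pos 13: 2: hit
pos 14: 1: hit
pos 15: 0: fault, evict 9, frames {7,8,2,1,0}
At position 15, page 9 is evicted.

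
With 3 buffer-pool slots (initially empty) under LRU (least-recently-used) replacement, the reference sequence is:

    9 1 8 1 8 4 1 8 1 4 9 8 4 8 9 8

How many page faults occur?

9 -> fault, frames [9]
1 -> fault, frames [9, 1]
8 -> fault, frames [9, 1, 8]
1 -> hit
8 -> hit
4 -> fault, evict 9, frames [1, 8, 4]
1 -> hit
8 -> hit
1 -> hit
4 -> hit
9 -> fault, evict 8, frames [1, 4, 9]
8 -> fault, evict 1, frames [4, 9, 8]
4 -> hit
8 -> hit
9 -> hit
8 -> hit
Page faults: 6.

6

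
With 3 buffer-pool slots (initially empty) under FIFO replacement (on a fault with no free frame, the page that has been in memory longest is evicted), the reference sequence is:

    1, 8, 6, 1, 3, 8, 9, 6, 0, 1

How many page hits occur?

1: fault, frames (1)
8: fault, frames (1 8)
6: fault, frames (1 8 6)
1: hit
3: fault, evict 1, frames (8 6 3)
8: hit
9: fault, evict 8, frames (6 3 9)
6: hit
0: fault, evict 6, frames (3 9 0)
1: fault, evict 3, frames (9 0 1)
Hits: 3.

3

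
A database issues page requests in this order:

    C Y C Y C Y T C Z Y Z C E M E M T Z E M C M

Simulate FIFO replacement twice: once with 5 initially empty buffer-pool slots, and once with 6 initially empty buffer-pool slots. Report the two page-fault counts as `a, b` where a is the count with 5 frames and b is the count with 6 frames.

7, 6

5 frames: F F . . . . F . F . . . F F . . . . . . F . → 7 faults.
6 frames: F F . . . . F . F . . . F F . . . . . . . . → 6 faults.
6 < 7: adding a frame reduced faults, as is typical.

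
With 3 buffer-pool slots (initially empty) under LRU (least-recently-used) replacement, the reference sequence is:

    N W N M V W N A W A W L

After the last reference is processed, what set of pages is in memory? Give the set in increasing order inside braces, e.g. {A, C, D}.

N: miss, frames (N)
W: miss, frames (N W)
N: hit
M: miss, frames (W N M)
V: miss, evict W, frames (N M V)
W: miss, evict N, frames (M V W)
N: miss, evict M, frames (V W N)
A: miss, evict V, frames (W N A)
W: hit
A: hit
W: hit
L: miss, evict N, frames (A W L)

{A, L, W}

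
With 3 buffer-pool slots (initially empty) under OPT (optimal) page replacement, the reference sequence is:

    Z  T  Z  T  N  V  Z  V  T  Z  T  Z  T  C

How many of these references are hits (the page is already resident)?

9

Z -> fault, frames [Z]
T -> fault, frames [Z, T]
Z -> hit
T -> hit
N -> fault, frames [Z, T, N]
V -> fault, evict N, frames [Z, T, V]
Z -> hit
V -> hit
T -> hit
Z -> hit
T -> hit
Z -> hit
T -> hit
C -> fault, evict V, frames [Z, T, C]
Hits: 9.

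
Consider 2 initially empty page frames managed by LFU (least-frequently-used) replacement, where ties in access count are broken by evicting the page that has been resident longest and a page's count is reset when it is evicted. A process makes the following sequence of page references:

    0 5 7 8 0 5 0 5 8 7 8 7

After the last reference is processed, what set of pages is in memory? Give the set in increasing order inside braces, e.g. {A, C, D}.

0 -> fault, frames (0)
5 -> fault, frames (0 5)
7 -> fault, evict 0, frames (5 7)
8 -> fault, evict 5, frames (7 8)
0 -> fault, evict 7, frames (8 0)
5 -> fault, evict 8, frames (0 5)
0 -> hit
5 -> hit
8 -> fault, evict 0, frames (5 8)
7 -> fault, evict 8, frames (5 7)
8 -> fault, evict 7, frames (5 8)
7 -> fault, evict 8, frames (5 7)

{5, 7}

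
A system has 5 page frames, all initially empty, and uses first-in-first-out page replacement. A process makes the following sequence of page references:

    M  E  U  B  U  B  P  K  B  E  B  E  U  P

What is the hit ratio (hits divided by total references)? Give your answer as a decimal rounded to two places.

0.57

M → fault, frames (M)
E → fault, frames (M E)
U → fault, frames (M E U)
B → fault, frames (M E U B)
U → hit
B → hit
P → fault, frames (M E U B P)
K → fault, evict M, frames (E U B P K)
B → hit
E → hit
B → hit
E → hit
U → hit
P → hit
Hits: 8 of 14 references → 8/14 = 0.5714.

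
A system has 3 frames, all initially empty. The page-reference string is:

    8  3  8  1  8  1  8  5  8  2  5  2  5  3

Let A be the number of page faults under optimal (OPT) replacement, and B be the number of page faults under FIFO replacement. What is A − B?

Under OPT: F F . F . . . F . F . . . . → 5 faults.
Under FIFO: F F . F . . . F F F . . . F → 7 faults.
A − B = 5 − 7 = -2.

-2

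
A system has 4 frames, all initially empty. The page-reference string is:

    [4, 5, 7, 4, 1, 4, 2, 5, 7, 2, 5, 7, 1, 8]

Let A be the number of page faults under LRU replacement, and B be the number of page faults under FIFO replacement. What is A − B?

3

Under LRU: F F F . F . F F F . . . F F → 9 faults.
Under FIFO: F F F . F . F . . . . . . F → 6 faults.
A − B = 9 − 6 = 3.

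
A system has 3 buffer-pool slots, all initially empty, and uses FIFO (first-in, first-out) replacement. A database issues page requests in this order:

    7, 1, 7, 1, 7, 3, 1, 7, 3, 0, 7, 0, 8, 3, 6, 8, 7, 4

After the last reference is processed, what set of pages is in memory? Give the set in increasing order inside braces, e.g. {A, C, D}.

7 -> fault, frames [7]
1 -> fault, frames [7, 1]
7 -> hit
1 -> hit
7 -> hit
3 -> fault, frames [7, 1, 3]
1 -> hit
7 -> hit
3 -> hit
0 -> fault, evict 7, frames [1, 3, 0]
7 -> fault, evict 1, frames [3, 0, 7]
0 -> hit
8 -> fault, evict 3, frames [0, 7, 8]
3 -> fault, evict 0, frames [7, 8, 3]
6 -> fault, evict 7, frames [8, 3, 6]
8 -> hit
7 -> fault, evict 8, frames [3, 6, 7]
4 -> fault, evict 3, frames [6, 7, 4]

{4, 6, 7}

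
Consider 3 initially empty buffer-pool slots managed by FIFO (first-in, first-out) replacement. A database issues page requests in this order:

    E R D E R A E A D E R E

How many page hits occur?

E → miss, frames [E]
R → miss, frames [E, R]
D → miss, frames [E, R, D]
E → hit
R → hit
A → miss, evict E, frames [R, D, A]
E → miss, evict R, frames [D, A, E]
A → hit
D → hit
E → hit
R → miss, evict D, frames [A, E, R]
E → hit
Hits: 6.

6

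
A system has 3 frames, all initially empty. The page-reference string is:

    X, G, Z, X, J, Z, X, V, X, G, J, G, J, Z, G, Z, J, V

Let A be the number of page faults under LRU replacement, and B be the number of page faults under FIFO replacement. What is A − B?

Under LRU: F F F . F . . F . F F . . F . . . F → 9 faults.
Under FIFO: F F F . F . F F . F F . . F . . . F → 10 faults.
A − B = 9 − 10 = -1.

-1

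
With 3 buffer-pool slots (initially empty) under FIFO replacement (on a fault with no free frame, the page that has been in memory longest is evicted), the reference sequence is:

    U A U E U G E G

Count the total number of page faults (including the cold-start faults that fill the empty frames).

4

U -> fault, frames (U)
A -> fault, frames (U A)
U -> hit
E -> fault, frames (U A E)
U -> hit
G -> fault, evict U, frames (A E G)
E -> hit
G -> hit
Page faults: 4.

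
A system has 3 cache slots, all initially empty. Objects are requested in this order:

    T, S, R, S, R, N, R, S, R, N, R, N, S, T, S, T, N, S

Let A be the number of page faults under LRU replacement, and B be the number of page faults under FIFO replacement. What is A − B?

Under LRU: F F F . . F . . . . . . . F . . . . → 5 faults.
Under FIFO: F F F . . F . . . . . . . F F . . . → 6 faults.
A − B = 5 − 6 = -1.

-1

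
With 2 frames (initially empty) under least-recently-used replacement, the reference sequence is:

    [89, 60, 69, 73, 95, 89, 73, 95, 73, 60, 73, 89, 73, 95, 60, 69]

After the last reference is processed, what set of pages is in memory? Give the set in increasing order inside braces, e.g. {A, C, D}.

89 → fault, frames (89)
60 → fault, frames (89 60)
69 → fault, evict 89, frames (60 69)
73 → fault, evict 60, frames (69 73)
95 → fault, evict 69, frames (73 95)
89 → fault, evict 73, frames (95 89)
73 → fault, evict 95, frames (89 73)
95 → fault, evict 89, frames (73 95)
73 → hit
60 → fault, evict 95, frames (73 60)
73 → hit
89 → fault, evict 60, frames (73 89)
73 → hit
95 → fault, evict 89, frames (73 95)
60 → fault, evict 73, frames (95 60)
69 → fault, evict 95, frames (60 69)

{60, 69}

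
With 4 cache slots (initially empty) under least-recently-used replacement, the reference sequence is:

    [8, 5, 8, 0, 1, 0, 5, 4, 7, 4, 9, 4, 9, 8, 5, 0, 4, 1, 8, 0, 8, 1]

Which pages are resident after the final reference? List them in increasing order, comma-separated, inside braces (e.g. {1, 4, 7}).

{0, 1, 4, 8}

8: fault, frames [8]
5: fault, frames [8, 5]
8: hit
0: fault, frames [5, 8, 0]
1: fault, frames [5, 8, 0, 1]
0: hit
5: hit
4: fault, evict 8, frames [1, 0, 5, 4]
7: fault, evict 1, frames [0, 5, 4, 7]
4: hit
9: fault, evict 0, frames [5, 7, 4, 9]
4: hit
9: hit
8: fault, evict 5, frames [7, 4, 9, 8]
5: fault, evict 7, frames [4, 9, 8, 5]
0: fault, evict 4, frames [9, 8, 5, 0]
4: fault, evict 9, frames [8, 5, 0, 4]
1: fault, evict 8, frames [5, 0, 4, 1]
8: fault, evict 5, frames [0, 4, 1, 8]
0: hit
8: hit
1: hit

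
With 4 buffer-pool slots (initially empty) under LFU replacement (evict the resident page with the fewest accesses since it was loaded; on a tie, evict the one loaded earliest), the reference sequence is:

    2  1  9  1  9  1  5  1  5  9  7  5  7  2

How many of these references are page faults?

2: fault, frames [2]
1: fault, frames [2, 1]
9: fault, frames [2, 1, 9]
1: hit
9: hit
1: hit
5: fault, frames [2, 1, 9, 5]
1: hit
5: hit
9: hit
7: fault, evict 2, frames [1, 9, 5, 7]
5: hit
7: hit
2: fault, evict 7, frames [1, 9, 5, 2]
Page faults: 6.

6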